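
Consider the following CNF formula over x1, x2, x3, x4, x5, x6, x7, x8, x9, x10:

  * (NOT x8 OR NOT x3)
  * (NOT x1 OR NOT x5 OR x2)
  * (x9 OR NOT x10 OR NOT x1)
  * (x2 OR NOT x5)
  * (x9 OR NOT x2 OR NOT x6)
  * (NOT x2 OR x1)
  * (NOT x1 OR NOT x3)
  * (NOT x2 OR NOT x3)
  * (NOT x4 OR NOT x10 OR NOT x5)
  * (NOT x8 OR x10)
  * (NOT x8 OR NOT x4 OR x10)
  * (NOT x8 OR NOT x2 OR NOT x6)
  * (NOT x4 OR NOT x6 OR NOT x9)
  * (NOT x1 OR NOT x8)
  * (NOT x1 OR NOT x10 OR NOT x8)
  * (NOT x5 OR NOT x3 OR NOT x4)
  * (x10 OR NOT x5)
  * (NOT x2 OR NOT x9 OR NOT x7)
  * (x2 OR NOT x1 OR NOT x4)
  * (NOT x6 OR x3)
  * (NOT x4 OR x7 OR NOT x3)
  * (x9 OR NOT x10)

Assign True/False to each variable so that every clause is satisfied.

x1=T, x2=F, x3=F, x4=F, x5=F, x6=F, x7=T, x8=F, x9=F, x10=F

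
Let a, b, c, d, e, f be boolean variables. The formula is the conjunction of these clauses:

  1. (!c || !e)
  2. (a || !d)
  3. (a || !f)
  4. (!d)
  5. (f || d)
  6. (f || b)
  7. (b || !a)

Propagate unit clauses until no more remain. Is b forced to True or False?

True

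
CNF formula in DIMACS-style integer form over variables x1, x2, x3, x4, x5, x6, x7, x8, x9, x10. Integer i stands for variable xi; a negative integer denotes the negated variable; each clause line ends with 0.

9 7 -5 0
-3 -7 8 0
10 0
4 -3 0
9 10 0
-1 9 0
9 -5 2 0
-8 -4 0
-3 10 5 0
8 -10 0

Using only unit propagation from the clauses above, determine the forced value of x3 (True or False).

False

(x10) is a unit clause: x10 = True.
(~x10 | x8) with x10 = True leaves only x8, so x8 = True.
In (~x8 | ~x4), ~x8 is now false; ~x4 must hold, so x4 = False.
(x4 | ~x3): since x4 = False, the clause reduces to (~x3). x3 = False.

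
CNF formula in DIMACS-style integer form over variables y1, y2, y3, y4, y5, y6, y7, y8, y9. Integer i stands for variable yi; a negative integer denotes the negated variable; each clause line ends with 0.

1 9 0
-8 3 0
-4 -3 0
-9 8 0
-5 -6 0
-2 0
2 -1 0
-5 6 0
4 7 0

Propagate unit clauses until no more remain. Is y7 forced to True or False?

True

(NOT y2) stands alone — y2 = False.
(NOT y1 OR y2): since y2 = False, the clause reduces to (NOT y1). y1 = False.
From (y1 OR y9) and y1 = False: y9 = True.
(y8 OR NOT y9) with y9 = True leaves only y8, so y8 = True.
In (NOT y8 OR y3), NOT y8 is now false; y3 must hold, so y3 = True.
In (NOT y4 OR NOT y3), NOT y3 is now false; NOT y4 must hold, so y4 = False.
(y7 OR y4) with y4 = False leaves only y7, so y7 = True.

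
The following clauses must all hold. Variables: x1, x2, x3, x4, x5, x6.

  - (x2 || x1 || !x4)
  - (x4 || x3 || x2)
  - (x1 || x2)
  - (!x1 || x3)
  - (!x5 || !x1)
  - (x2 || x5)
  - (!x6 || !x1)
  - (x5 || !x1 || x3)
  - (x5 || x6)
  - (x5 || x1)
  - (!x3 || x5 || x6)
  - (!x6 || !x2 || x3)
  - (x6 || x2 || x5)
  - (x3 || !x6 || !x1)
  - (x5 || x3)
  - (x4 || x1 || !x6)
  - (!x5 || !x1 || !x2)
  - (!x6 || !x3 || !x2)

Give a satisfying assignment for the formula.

x1=F, x2=T, x3=F, x4=T, x5=T, x6=F

Try x1 = False.
  then x2 is forced to True.
  then x5 is forced to True.
Try x3 = False.
  then x6 is forced to False.
x4 is now unconstrained; take x4 = True.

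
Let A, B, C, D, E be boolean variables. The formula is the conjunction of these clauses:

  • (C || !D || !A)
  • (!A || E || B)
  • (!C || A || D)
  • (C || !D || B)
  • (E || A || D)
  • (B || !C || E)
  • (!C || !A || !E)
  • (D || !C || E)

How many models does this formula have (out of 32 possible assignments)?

11

Case analysis on C and A:
  C=T, A=T: remaining (B,D,E) ∈ {(T,T,F)} — 1.
  C=T, A=F: remaining (B,D,E) ∈ {(F,T,T); (T,T,F); (T,T,T)} — 3.
  C=F, A=T: remaining (B,D,E) ∈ {(F,F,T); (T,F,F); (T,F,T)} — 3.
  C=F, A=F: remaining (B,D,E) ∈ {(F,F,T); (T,F,T); (T,T,F); (T,T,T)} — 4.
Total: 1 + 3 + 3 + 4 = 11.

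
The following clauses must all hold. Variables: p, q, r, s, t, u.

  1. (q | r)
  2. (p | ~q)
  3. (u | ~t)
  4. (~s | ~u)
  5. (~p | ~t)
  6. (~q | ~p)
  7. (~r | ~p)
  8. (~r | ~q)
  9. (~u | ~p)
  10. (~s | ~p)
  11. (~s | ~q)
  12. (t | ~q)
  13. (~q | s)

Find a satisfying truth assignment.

p=F, q=F, r=T, s=F, t=F, u=F

Branch on p: take p = False.
  then q is forced to False.
  then r is forced to True.
For the remaining variables, s = False, t = False, u = False works.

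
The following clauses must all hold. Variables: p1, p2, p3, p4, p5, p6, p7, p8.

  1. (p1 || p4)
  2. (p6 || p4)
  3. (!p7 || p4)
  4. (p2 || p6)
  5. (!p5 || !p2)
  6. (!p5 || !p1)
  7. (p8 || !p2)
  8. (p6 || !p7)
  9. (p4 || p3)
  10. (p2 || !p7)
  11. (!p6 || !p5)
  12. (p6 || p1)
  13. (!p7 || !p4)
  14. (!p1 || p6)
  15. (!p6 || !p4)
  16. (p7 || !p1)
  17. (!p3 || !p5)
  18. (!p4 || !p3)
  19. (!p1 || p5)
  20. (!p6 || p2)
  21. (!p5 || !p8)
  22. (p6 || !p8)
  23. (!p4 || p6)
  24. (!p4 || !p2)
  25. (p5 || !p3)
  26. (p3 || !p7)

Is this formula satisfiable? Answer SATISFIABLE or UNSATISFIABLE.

UNSATISFIABLE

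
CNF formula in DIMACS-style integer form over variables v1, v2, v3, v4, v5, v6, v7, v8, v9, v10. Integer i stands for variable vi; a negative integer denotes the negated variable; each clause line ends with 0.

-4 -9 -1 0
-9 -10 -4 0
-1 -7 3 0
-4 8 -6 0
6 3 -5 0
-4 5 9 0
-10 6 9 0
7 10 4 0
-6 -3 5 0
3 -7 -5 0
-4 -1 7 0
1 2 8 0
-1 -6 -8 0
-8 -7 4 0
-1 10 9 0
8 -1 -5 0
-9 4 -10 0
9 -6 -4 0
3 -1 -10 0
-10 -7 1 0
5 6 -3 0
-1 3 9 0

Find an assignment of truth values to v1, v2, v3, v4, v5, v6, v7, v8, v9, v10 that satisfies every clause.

v1 = F, v2 = F, v3 = T, v4 = T, v5 = T, v6 = T, v7 = F, v8 = T, v9 = T, v10 = F

Try v1 = False.
Branch on v2: take v2 = False.
  then v8 is forced to True.
For the remaining variables, v3 = True, v4 = True, v5 = True, v6 = True, v7 = False, v9 = True, v10 = False works.
Check each clause:
  1. {¬v1, ¬v9, ¬v4} — ¬v1 is true.
  2. {¬v9, ¬v10, ¬v4} — ¬v10 is true.
  3. {¬v7, ¬v1, v3} — ¬v7 is true.
  4. {v8, ¬v4, ¬v6} — v8 is true.
  5. {v6, ¬v5, v3} — v3 is true.
  6. {v9, ¬v4, v5} — v9 is true.
  7. {¬v10, v6, v9} — v9 is true.
  8. {v7, v4, v10} — v4 is true.
  9. {v5, ¬v3, ¬v6} — v5 is true.
  10. {¬v7, v3, ¬v5} — ¬v7 is true.
  11. {¬v1, ¬v4, v7} — ¬v1 is true.
  12. {v2, v1, v8} — v8 is true.
  13. {¬v8, ¬v6, ¬v1} — ¬v1 is true.
  14. {v4, ¬v8, ¬v7} — ¬v7 is true.
  15. {v10, v9, ¬v1} — v9 is true.
  16. {¬v5, ¬v1, v8} — v8 is true.
  17. {v4, ¬v9, ¬v10} — v4 is true.
  18. {v9, ¬v6, ¬v4} — v9 is true.
  19. {v3, ¬v10, ¬v1} — v3 is true.
  20. {v1, ¬v7, ¬v10} — ¬v7 is true.
  21. {v6, v5, ¬v3} — v5 is true.
  22. {v9, ¬v1, v3} — v9 is true.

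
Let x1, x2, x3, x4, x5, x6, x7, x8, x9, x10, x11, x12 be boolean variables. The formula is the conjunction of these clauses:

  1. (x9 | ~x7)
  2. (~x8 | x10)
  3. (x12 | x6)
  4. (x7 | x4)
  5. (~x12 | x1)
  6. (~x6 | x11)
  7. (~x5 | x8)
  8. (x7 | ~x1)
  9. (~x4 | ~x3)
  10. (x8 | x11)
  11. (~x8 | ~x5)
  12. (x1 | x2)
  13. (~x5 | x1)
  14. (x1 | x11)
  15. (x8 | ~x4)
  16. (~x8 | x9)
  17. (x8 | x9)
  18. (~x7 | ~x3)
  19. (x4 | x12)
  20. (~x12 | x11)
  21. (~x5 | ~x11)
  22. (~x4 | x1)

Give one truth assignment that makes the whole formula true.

Pure literal: x3 appears only negated; assign x3 = False.
x5 occurs only negated in the remaining clauses — set x5 = False.
Set x1 = True and propagate.
  then x7 is forced to True.
  then x9 is forced to True.
Try x4 = True.
  then x8 is forced to True.
  then x10 is forced to True.
Branch on x6: take x6 = True.
  then x11 is forced to True.
x2, x12 are now unconstrained; take x2 = False, x12 = False.

x1=T, x2=F, x3=F, x4=T, x5=F, x6=T, x7=T, x8=T, x9=T, x10=T, x11=T, x12=F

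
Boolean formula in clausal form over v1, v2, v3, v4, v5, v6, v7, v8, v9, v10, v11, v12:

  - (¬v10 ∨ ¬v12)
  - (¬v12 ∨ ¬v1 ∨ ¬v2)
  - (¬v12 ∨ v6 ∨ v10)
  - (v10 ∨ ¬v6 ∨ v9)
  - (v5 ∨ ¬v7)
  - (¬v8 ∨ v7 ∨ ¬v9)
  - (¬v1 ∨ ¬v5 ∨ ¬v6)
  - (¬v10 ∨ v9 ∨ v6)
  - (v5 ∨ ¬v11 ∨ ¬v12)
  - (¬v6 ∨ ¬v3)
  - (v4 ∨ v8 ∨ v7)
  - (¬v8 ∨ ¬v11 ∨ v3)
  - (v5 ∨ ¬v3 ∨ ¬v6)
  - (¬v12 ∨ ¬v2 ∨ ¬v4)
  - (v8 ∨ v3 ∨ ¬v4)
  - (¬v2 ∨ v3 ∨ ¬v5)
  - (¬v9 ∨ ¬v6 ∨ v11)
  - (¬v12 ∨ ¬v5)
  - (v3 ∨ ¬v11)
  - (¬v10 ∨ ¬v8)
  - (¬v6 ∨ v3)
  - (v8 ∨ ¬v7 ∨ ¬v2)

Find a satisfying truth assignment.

Pure literal: v12 appears only negated; assign v12 = False.
Set v1 = True and propagate.
Branch on v2: take v2 = True.
For the remaining variables, v3 = True, v4 = True, v5 = True, v6 = False, v7 = False, v8 = False, v9 = True, v10 = True, v11 = True works.
Every clause has at least one true literal under this assignment.

v1=1, v2=1, v3=1, v4=1, v5=1, v6=0, v7=0, v8=0, v9=1, v10=1, v11=1, v12=0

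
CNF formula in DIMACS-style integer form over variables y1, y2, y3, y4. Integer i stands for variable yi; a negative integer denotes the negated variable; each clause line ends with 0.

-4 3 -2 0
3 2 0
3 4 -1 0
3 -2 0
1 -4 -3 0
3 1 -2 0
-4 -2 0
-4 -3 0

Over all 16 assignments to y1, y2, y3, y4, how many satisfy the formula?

4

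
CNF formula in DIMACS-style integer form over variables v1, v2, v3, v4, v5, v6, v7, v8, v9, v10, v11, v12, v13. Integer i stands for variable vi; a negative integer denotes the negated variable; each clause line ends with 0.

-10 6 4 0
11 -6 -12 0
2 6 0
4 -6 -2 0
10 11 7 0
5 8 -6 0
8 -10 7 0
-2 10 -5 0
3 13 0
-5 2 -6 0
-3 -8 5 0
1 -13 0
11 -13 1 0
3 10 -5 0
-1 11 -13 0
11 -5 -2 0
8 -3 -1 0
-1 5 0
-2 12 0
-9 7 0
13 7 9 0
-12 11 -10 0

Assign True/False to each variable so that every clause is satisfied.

v1=F  v2=T  v3=T  v4=T  v5=F  v6=F  v7=T  v8=F  v9=T  v10=T  v11=T  v12=T  v13=F

v4 occurs only positively in the remaining clauses — set v4 = True.
Pure literal: v7 appears only positively; assign v7 = True.
Try v1 = False.
  then v13 is forced to False.
  then v3 is forced to True.
Try v2 = True.
  then v12 is forced to True.
For the remaining variables, v5 = False, v6 = False, v8 = False, v9 = True, v10 = True, v11 = True works.
Every clause has at least one true literal under this assignment.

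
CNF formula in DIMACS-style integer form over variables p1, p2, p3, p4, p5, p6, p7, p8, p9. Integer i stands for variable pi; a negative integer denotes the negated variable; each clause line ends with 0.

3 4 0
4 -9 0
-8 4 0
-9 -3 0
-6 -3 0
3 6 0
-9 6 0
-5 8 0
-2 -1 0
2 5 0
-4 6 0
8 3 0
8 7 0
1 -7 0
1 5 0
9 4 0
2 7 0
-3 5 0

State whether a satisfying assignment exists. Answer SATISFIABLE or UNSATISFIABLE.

SATISFIABLE

Branch on p1: take p1 = True.
  then p2 is forced to False.
  then p5 is forced to True.
  then p8 is forced to True.
  then p4 is forced to True.
  then p6 is forced to True.
  then p3 is forced to False.
  then p7 is forced to True.
p9 is now unconstrained; take p9 = False.
So p1=True  p2=False  p3=False  p4=True  p5=True  p6=True  p7=True  p8=True  p9=False is a satisfying assignment.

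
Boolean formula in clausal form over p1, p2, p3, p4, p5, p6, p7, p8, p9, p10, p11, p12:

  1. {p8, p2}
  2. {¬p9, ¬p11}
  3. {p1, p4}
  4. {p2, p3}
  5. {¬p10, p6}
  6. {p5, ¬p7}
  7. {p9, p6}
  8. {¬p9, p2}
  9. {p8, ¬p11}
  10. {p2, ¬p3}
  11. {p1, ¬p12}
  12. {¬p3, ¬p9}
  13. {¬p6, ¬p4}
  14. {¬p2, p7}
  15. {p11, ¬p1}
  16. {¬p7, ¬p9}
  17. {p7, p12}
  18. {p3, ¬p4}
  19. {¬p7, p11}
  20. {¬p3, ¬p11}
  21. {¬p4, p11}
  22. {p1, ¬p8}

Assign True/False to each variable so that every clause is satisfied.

p1=True  p2=True  p3=False  p4=False  p5=True  p6=True  p7=True  p8=True  p9=False  p10=True  p11=True  p12=False

Check each clause:
  1. {p2, p8} — p8 is true.
  2. {¬p11, ¬p9} — ¬p9 is true.
  3. {p1, p4} — p1 is true.
  4. {p2, p3} — p2 is true.
  5. {p6, ¬p10} — p6 is true.
  6. {¬p7, p5} — p5 is true.
  7. {p9, p6} — p6 is true.
  8. {¬p9, p2} — p2 is true.
  9. {p8, ¬p11} — p8 is true.
  10. {¬p3, p2} — p2 is true.
  11. {¬p12, p1} — p1 is true.
  12. {¬p9, ¬p3} — ¬p3 is true.
  13. {¬p6, ¬p4} — ¬p4 is true.
  14. {p7, ¬p2} — p7 is true.
  15. {p11, ¬p1} — p11 is true.
  16. {¬p9, ¬p7} — ¬p9 is true.
  17. {p7, p12} — p7 is true.
  18. {¬p4, p3} — ¬p4 is true.
  19. {¬p7, p11} — p11 is true.
  20. {¬p11, ¬p3} — ¬p3 is true.
  21. {p11, ¬p4} — p11 is true.
  22. {p1, ¬p8} — p1 is true.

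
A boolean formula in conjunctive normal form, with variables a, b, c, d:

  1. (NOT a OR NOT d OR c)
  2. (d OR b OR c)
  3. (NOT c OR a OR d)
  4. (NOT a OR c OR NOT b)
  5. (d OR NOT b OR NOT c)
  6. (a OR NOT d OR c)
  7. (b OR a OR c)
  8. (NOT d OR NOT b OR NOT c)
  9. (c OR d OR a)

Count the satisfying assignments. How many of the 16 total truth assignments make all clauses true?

3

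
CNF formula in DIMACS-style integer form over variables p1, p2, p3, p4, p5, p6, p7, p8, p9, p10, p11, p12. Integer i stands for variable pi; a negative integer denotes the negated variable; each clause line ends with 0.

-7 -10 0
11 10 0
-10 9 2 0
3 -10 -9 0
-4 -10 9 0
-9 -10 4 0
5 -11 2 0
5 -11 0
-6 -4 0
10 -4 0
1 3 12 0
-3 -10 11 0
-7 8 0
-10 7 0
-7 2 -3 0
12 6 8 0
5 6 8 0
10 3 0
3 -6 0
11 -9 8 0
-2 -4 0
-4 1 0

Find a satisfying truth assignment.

p5 occurs only positively in the remaining clauses — set p5 = True.
p8 occurs only positively in the remaining clauses — set p8 = True.
Branch on p1: take p1 = False.
  then p4 is forced to False.
Set p2 = True and propagate.
The remaining clauses are satisfied by p3 = True, p6 = True, p7 = False, p9 = False, p10 = False, p11 = True, p12 = True.
Check each clause:
  1. (!p10 || !p7) — !p7 is true.
  2. (p10 || p11) — p11 is true.
  3. (p2 || p9 || !p10) — p2 is true.
  4. (!p9 || !p10 || p3) — p3 is true.
  5. (!p4 || !p10 || p9) — !p4 is true.
  6. (!p10 || p4 || !p9) — !p10 is true.
  7. (p2 || !p11 || p5) — p2 is true.
  8. (p5 || !p11) — p5 is true.
  9. (!p4 || !p6) — !p4 is true.
  10. (p10 || !p4) — !p4 is true.
  11. (p1 || p3 || p12) — p3 is true.
  12. (p11 || !p3 || !p10) — p11 is true.
  13. (p8 || !p7) — p8 is true.
  14. (p7 || !p10) — !p10 is true.
  15. (!p3 || p2 || !p7) — !p7 is true.
  16. (p12 || p6 || p8) — p8 is true.
  17. (p6 || p5 || p8) — p8 is true.
  18. (p10 || p3) — p3 is true.
  19. (p3 || !p6) — p3 is true.
  20. (p8 || !p9 || p11) — p8 is true.
  21. (!p4 || !p2) — !p4 is true.
  22. (!p4 || p1) — !p4 is true.

p1 = F, p2 = T, p3 = T, p4 = F, p5 = T, p6 = T, p7 = F, p8 = T, p9 = F, p10 = F, p11 = T, p12 = T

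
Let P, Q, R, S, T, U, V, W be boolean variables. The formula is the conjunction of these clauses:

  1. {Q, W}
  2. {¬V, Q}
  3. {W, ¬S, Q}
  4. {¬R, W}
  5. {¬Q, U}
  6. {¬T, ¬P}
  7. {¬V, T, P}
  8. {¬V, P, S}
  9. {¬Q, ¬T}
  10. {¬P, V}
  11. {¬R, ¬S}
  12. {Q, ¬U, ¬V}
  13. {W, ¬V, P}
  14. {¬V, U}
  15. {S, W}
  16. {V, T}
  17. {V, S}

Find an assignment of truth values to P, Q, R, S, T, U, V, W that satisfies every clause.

Pure literal: R appears only negated; assign R = False.
Pure literal: W appears only positively; assign W = True.
Try P = False.
The remaining clauses are satisfied by Q = False, S = True, T = True, U = True, V = False.

P=F, Q=F, R=F, S=T, T=T, U=T, V=F, W=T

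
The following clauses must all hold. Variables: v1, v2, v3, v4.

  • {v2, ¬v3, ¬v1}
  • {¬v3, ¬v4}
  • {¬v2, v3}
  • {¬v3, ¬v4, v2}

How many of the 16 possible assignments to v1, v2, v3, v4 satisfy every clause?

Satisfying assignments:
  v1=F v2=F v3=F v4=F
  v1=F v2=F v3=F v4=T
  v1=F v2=F v3=T v4=F
  v1=F v2=T v3=T v4=F
  v1=T v2=F v3=F v4=F
  v1=T v2=F v3=F v4=T
  v1=T v2=T v3=T v4=F
That's 7 in total.

7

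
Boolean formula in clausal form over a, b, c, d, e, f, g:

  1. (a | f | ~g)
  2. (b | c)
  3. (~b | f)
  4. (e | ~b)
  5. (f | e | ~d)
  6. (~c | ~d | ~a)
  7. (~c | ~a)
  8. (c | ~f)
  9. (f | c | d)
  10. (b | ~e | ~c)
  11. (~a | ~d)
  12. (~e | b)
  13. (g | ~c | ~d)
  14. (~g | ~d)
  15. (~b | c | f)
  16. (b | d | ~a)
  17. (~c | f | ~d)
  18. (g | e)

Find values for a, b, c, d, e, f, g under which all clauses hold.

a=F, b=F, c=T, d=F, e=F, f=T, g=T

Check each clause:
  1. (~g | a | f) — f is true.
  2. (b | c) — c is true.
  3. (f | ~b) — ~b is true.
  4. (e | ~b) — ~b is true.
  5. (~d | f | e) — ~d is true.
  6. (~c | ~d | ~a) — ~d is true.
  7. (~c | ~a) — ~a is true.
  8. (c | ~f) — c is true.
  9. (f | d | c) — c is true.
  10. (b | ~c | ~e) — ~e is true.
  11. (~d | ~a) — ~d is true.
  12. (b | ~e) — ~e is true.
  13. (~c | g | ~d) — ~d is true.
  14. (~d | ~g) — ~d is true.
  15. (f | ~b | c) — c is true.
  16. (~a | b | d) — ~a is true.
  17. (~d | ~c | f) — ~d is true.
  18. (g | e) — g is true.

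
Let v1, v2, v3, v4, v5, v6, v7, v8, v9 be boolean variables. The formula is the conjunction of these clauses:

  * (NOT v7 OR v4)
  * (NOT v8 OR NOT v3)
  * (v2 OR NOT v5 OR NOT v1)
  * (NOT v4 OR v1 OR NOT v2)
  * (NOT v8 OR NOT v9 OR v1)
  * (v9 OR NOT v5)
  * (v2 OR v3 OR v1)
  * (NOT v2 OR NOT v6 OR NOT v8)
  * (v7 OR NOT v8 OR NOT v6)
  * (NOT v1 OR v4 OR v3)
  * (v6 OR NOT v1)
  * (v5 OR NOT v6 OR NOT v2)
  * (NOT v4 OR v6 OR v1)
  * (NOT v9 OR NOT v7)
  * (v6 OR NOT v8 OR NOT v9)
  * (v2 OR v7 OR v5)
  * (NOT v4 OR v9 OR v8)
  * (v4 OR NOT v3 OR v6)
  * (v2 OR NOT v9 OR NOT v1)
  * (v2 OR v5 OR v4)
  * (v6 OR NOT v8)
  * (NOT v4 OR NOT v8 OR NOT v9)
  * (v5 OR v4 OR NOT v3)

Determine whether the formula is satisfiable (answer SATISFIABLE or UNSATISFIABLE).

SATISFIABLE

Try v1 = True.
  then v6 is forced to True.
Branch on v2: take v2 = True.
  then v8 is forced to False.
  then v5 is forced to True.
  then v9 is forced to True.
  then v7 is forced to False.
Try v3 = True.
v4 is now unconstrained; take v4 = True.
Every clause has at least one true literal under this assignment.
So v1 = T  v2 = T  v3 = T  v4 = T  v5 = T  v6 = T  v7 = F  v8 = F  v9 = T is a satisfying assignment.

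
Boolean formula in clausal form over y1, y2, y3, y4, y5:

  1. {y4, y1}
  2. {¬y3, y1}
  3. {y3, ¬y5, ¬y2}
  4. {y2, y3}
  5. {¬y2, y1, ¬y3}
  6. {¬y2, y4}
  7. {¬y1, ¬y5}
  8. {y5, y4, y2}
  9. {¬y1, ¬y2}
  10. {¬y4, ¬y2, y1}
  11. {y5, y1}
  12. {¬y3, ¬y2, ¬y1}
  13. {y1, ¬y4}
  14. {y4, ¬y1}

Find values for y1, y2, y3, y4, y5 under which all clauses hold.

Branch on y1: take y1 = True.
  then y5 is forced to False.
  then y2 is forced to False.
  then y3 is forced to True.
  then y4 is forced to True.
Check each clause:
  1. {y4, y1} — y1 is true.
  2. {¬y3, y1} — y1 is true.
  3. {¬y5, ¬y2, y3} — y3 is true.
  4. {y3, y2} — y3 is true.
  5. {y1, ¬y2, ¬y3} — y1 is true.
  6. {y4, ¬y2} — y4 is true.
  7. {¬y5, ¬y1} — ¬y5 is true.
  8. {y5, y2, y4} — y4 is true.
  9. {¬y2, ¬y1} — ¬y2 is true.
  10. {¬y4, y1, ¬y2} — y1 is true.
  11. {y1, y5} — y1 is true.
  12. {¬y3, ¬y2, ¬y1} — ¬y2 is true.
  13. {y1, ¬y4} — y1 is true.
  14. {y4, ¬y1} — y4 is true.

y1=True, y2=False, y3=True, y4=True, y5=False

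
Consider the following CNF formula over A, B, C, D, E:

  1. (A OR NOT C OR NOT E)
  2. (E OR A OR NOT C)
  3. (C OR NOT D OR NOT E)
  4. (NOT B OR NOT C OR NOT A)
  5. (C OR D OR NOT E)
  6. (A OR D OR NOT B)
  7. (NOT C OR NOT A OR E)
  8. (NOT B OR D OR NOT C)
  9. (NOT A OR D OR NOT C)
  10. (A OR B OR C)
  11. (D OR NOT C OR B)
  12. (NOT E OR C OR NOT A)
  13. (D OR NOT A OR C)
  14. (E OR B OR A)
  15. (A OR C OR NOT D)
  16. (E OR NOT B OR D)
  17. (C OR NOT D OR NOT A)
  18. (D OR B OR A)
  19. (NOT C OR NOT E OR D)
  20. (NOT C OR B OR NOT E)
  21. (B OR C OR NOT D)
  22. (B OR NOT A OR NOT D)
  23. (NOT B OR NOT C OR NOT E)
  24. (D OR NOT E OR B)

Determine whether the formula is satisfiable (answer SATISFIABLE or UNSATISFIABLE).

C = True:
  B = True:
    propagation gives A=False, E=False; an empty clause results — contradiction.
  B = False:
    propagation gives D=True, E=False, A=True; an empty clause results — contradiction.
C = False:
  D = True:
    propagation gives E=False, A=True; an empty clause results — contradiction.
  D = False:
    propagation gives E=False, A=False, B=False; an empty clause results — contradiction.
Every branch closes, so no satisfying assignment exists.

UNSATISFIABLE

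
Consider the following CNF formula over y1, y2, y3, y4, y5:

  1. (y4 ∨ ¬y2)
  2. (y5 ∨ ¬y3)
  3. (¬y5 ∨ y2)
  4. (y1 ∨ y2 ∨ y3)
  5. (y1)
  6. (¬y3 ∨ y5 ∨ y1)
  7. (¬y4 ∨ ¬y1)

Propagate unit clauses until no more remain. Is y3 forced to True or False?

False

(y1) is a unit clause: y1 = True.
In (¬y4 ∨ ¬y1), ¬y1 is now false; ¬y4 must hold, so y4 = False.
(y4 ∨ ¬y2) with y4 = False leaves only ¬y2, so y2 = False.
(y2 ∨ ¬y5): since y2 = False, the clause reduces to (¬y5). y5 = False.
(¬y3 ∨ y5): since y5 = False, the clause reduces to (¬y3). y3 = False.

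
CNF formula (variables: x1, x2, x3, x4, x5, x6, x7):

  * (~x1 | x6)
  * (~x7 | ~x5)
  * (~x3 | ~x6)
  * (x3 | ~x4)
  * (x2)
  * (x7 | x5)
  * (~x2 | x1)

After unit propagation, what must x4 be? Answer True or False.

Unit clause (x2) sets x2 = True.
(x1 | ~x2) with x2 = True leaves only x1, so x1 = True.
From (~x1 | x6) and x1 = True: x6 = True.
(~x3 | ~x6): since x6 = True, the clause reduces to (~x3). x3 = False.
(~x4 | x3): since x3 = False, the clause reduces to (~x4). x4 = False.

False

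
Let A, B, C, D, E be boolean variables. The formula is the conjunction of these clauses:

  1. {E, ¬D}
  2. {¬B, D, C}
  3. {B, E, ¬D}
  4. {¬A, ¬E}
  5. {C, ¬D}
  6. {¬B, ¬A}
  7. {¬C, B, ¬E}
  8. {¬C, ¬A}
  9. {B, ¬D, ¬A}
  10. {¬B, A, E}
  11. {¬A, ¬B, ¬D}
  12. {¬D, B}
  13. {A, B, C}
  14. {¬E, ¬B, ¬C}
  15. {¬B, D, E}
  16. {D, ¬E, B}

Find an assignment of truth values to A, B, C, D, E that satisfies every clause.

Try A = True.
  then E is forced to False.
  then D is forced to False.
  then B is forced to False.
  then C is forced to False.

A = 1, B = 0, C = 0, D = 0, E = 0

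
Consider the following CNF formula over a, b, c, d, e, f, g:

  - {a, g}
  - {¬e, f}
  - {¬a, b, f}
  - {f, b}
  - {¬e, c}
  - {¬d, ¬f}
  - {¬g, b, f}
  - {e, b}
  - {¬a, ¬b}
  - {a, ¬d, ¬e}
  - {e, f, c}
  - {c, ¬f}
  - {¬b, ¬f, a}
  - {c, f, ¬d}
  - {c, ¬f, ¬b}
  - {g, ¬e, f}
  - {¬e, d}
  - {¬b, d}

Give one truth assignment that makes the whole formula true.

a=F  b=T  c=T  d=T  e=F  f=F  g=T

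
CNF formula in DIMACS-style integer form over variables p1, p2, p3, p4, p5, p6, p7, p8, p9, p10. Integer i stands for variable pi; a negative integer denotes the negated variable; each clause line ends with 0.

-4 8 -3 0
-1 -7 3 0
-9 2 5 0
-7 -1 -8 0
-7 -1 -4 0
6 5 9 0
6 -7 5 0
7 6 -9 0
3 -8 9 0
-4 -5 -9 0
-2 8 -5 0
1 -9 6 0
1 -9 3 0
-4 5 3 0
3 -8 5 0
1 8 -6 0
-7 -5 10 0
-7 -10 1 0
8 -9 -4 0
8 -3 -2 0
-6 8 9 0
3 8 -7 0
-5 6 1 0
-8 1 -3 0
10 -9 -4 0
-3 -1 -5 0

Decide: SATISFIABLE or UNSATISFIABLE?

SATISFIABLE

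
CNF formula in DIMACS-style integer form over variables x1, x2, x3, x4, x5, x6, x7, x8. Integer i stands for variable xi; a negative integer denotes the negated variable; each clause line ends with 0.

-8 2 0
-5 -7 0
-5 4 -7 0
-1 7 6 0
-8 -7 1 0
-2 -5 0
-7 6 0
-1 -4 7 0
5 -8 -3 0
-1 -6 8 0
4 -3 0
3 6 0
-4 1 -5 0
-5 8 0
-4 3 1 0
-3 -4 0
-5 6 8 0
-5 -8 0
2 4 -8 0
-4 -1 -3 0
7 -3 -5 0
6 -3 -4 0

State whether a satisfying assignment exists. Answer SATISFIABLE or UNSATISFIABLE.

Branch on x1: take x1 = False.
Set x2 = True and propagate.
  then x5 is forced to False.
Branch on x3: take x3 = False.
  then x6 is forced to True.
  then x4 is forced to False.
For the remaining variables, x7 = True, x8 = False works.
Every clause has at least one true literal under this assignment.
So x1=F, x2=T, x3=F, x4=F, x5=F, x6=T, x7=T, x8=F is a satisfying assignment.

SATISFIABLE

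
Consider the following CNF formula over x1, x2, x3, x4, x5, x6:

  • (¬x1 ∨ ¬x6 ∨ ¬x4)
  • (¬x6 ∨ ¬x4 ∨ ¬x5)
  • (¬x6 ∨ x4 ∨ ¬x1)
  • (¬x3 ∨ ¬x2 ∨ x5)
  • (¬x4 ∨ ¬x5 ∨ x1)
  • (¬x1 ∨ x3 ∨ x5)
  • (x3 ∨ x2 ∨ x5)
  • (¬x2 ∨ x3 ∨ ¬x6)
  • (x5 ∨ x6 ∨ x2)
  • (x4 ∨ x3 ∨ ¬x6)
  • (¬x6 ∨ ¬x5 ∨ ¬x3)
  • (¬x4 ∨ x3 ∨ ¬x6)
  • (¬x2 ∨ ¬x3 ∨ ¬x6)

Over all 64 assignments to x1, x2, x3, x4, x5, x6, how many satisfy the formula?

16

Case analysis on x6 and x3:
  x6=1, x3=1: remaining (x1,x2,x4,x5) ∈ {(0,0,0,0); (0,0,1,0)} — 2.
  x6=1, x3=0: a clause becomes empty — 0.
  x6=0, x3=1: x2 free; 3 ways for (x1,x4,x5) × 2^1 = 6.
  x6=0, x3=0: 8 of the 16 assignments to (x1,x2,x4,x5) work.
Total: 2 + 0 + 6 + 8 = 16.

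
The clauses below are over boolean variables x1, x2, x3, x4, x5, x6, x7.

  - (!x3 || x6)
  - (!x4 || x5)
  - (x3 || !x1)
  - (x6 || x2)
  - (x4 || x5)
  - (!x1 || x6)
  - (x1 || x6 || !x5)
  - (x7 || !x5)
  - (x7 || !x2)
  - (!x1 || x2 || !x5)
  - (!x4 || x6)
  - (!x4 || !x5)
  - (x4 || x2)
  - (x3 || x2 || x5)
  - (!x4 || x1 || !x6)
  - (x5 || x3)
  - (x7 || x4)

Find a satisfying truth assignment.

x1 = False, x2 = True, x3 = False, x4 = False, x5 = True, x6 = True, x7 = True

Pure literal: x7 appears only positively; assign x7 = True.
Branch on x1: take x1 = False.
Branch on x2: take x2 = True.
For the remaining variables, x3 = False, x4 = False, x5 = True, x6 = True works.
Every clause has at least one true literal under this assignment.
Check each clause:
  1. (!x3 || x6) — !x3 is true.
  2. (x5 || !x4) — !x4 is true.
  3. (!x1 || x3) — !x1 is true.
  4. (x2 || x6) — x2 is true.
  5. (x4 || x5) — x5 is true.
  6. (!x1 || x6) — !x1 is true.
  7. (x1 || x6 || !x5) — x6 is true.
  8. (x7 || !x5) — x7 is true.
  9. (!x2 || x7) — x7 is true.
  10. (x2 || !x1 || !x5) — x2 is true.
  11. (x6 || !x4) — !x4 is true.
  12. (!x5 || !x4) — !x4 is true.
  13. (x2 || x4) — x2 is true.
  14. (x5 || x2 || x3) — x2 is true.
  15. (x1 || !x6 || !x4) — !x4 is true.
  16. (x5 || x3) — x5 is true.
  17. (x7 || x4) — x7 is true.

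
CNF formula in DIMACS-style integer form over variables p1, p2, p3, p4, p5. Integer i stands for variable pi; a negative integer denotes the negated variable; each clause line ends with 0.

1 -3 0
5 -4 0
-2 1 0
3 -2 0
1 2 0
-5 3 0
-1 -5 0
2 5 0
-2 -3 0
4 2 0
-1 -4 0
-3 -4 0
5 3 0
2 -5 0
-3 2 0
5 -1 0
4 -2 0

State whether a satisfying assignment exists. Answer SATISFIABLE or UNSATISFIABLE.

p2 = True:
  propagation gives p1=True, p3=True; an empty clause results — contradiction.
p2 = False:
  propagation gives p1=True, p5=False; an empty clause results — contradiction.
Every branch closes, so no satisfying assignment exists.

UNSATISFIABLE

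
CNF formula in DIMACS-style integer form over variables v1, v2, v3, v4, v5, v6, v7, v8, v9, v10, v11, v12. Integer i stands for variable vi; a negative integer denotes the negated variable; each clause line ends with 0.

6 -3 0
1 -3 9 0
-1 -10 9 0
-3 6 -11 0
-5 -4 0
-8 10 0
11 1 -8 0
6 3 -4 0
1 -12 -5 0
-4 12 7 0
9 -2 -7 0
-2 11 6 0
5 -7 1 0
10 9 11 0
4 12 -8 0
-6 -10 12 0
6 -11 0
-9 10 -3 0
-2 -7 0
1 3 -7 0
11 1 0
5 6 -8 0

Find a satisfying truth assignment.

Pure literal: v8 appears only negated; assign v8 = False.
Set v1 = True and propagate.
The remaining clauses are satisfied by v2 = True, v3 = True, v4 = True, v5 = False, v6 = True, v7 = False, v9 = True, v10 = True, v11 = False, v12 = True.
Check each clause:
  1. (v6 || !v3) — v6 is true.
  2. (v9 || v1 || !v3) — v9 is true.
  3. (!v10 || !v1 || v9) — v9 is true.
  4. (v6 || !v11 || !v3) — !v11 is true.
  5. (!v5 || !v4) — !v5 is true.
  6. (!v8 || v10) — !v8 is true.
  7. (v11 || v1 || !v8) — !v8 is true.
  8. (v6 || v3 || !v4) — v3 is true.
  9. (!v5 || !v12 || v1) — v1 is true.
  10. (v7 || !v4 || v12) — v12 is true.
  11. (!v2 || !v7 || v9) — !v7 is true.
  12. (!v2 || v11 || v6) — v6 is true.
  13. (v1 || v5 || !v7) — !v7 is true.
  14. (v10 || v11 || v9) — v9 is true.
  15. (v4 || !v8 || v12) — !v8 is true.
  16. (!v6 || !v10 || v12) — v12 is true.
  17. (!v11 || v6) — !v11 is true.
  18. (!v9 || !v3 || v10) — v10 is true.
  19. (!v7 || !v2) — !v7 is true.
  20. (v3 || v1 || !v7) — !v7 is true.
  21. (v1 || v11) — v1 is true.
  22. (!v8 || v6 || v5) — !v8 is true.

v1=True, v2=True, v3=True, v4=True, v5=False, v6=True, v7=False, v8=False, v9=True, v10=True, v11=False, v12=True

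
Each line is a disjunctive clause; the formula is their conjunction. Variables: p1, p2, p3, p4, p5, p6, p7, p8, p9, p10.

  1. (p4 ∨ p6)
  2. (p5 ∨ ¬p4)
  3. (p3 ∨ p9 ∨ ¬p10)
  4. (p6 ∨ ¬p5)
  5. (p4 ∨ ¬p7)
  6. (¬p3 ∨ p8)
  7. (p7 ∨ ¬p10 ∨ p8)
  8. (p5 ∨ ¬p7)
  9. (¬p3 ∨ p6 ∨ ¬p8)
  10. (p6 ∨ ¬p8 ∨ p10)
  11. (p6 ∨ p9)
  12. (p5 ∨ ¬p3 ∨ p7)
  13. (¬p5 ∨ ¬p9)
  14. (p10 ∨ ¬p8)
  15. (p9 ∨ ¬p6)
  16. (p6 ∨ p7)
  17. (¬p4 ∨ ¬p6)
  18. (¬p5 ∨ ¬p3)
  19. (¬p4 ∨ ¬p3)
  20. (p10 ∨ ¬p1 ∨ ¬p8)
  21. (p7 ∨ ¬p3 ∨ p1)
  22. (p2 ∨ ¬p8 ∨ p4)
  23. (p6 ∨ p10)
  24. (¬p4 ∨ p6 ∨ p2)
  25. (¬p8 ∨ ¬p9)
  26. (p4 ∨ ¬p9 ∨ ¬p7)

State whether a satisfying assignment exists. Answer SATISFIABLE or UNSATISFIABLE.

SATISFIABLE

Pure literal: p2 appears only positively; assign p2 = True.
Set p1 = False and propagate.
The remaining clauses are satisfied by p3 = False, p4 = False, p5 = False, p6 = True, p7 = False, p8 = False, p9 = True, p10 = False.
Every clause has at least one true literal under this assignment.
So p1=False, p2=True, p3=False, p4=False, p5=False, p6=True, p7=False, p8=False, p9=True, p10=False is a satisfying assignment.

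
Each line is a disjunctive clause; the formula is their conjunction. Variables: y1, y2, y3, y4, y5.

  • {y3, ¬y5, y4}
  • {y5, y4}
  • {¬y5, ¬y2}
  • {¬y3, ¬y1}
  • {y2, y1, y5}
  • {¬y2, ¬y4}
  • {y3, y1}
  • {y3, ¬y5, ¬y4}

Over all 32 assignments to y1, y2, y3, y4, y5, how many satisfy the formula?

Satisfying assignments:
  y1=F y2=F y3=T y4=F y5=T
  y1=F y2=F y3=T y4=T y5=T
  y1=T y2=F y3=F y4=T y5=F
Count: 3.

3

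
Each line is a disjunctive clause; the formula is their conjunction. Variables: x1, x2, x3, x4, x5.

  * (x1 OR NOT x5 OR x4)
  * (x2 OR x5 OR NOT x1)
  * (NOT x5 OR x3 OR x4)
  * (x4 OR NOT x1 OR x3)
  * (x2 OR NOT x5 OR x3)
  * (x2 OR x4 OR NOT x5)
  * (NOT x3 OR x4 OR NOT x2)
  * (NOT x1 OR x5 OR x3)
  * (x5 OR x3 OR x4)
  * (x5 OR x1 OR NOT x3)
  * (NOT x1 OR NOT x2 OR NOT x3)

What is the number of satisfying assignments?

7

Split on x3, then x5.
  x3=1, x5=1: remaining (x1,x2,x4) ∈ {(0,0,1); (0,1,1); (1,0,1)} — 3.
  x3=1, x5=0: a clause becomes empty — 0.
  x3=0, x5=1: remaining (x1,x2,x4) ∈ {(0,1,1); (1,1,1)} — 2.
  x3=0, x5=0: remaining (x1,x2,x4) ∈ {(0,0,1); (0,1,1)} — 2.
Total: 3 + 0 + 2 + 2 = 7.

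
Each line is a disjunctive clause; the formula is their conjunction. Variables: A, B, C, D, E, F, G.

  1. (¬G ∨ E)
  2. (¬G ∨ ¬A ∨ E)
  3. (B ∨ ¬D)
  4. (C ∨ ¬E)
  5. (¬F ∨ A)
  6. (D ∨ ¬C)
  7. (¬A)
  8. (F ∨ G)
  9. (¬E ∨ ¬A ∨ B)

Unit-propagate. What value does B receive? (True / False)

Unit clause (¬A) sets A = False.
In (¬F ∨ A), A is now false; ¬F must hold, so F = False.
(F ∨ G) with F = False leaves only G, so G = True.
(E ∨ ¬G): since G = True, the clause reduces to (E). E = True.
From (C ∨ ¬E) and E = True: C = True.
From (¬C ∨ D) and C = True: D = True.
From (¬D ∨ B) and D = True: B = True.

True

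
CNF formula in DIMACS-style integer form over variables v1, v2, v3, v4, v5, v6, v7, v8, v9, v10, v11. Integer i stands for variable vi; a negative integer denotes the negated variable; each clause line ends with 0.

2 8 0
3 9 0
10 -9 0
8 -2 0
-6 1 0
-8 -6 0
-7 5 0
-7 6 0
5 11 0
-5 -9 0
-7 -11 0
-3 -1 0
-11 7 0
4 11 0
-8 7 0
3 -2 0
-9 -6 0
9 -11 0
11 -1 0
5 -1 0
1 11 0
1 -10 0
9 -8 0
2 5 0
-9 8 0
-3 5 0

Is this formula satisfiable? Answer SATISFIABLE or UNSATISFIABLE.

UNSATISFIABLE

v9 = True:
  propagation gives v10=True, v5=False, v7=False, v11=True; an empty clause results — contradiction.
v9 = False:
  propagation gives v3=True, v1=False, v6=False, v7=False; an empty clause results — contradiction.
Every branch closes, so no satisfying assignment exists.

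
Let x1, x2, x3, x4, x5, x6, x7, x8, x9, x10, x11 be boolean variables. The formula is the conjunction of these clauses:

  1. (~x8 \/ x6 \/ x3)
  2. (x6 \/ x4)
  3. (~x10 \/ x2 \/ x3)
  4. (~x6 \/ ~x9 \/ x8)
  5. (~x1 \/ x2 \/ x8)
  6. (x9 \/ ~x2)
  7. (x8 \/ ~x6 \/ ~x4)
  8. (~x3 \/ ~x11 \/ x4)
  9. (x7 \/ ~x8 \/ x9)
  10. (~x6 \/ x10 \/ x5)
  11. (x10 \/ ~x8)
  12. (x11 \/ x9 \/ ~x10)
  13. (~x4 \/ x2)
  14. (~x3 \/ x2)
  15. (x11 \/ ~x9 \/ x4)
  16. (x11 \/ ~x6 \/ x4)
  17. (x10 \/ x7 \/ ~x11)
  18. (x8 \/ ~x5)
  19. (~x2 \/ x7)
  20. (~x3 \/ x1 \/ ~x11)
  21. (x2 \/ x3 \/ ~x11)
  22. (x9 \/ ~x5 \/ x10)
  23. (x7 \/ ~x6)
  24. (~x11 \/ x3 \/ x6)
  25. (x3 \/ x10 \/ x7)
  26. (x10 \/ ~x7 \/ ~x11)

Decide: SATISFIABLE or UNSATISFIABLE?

SATISFIABLE

Branch on x1: take x1 = False.
Try x2 = True.
  then x9 is forced to True.
  then x7 is forced to True.
Branch on x3: take x3 = False.
The remaining clauses are satisfied by x4 = True, x5 = False, x6 = False, x8 = False, x10 = False, x11 = False.
Every clause has at least one true literal under this assignment.
So x1 = 0, x2 = 1, x3 = 0, x4 = 1, x5 = 0, x6 = 0, x7 = 1, x8 = 0, x9 = 1, x10 = 0, x11 = 0 is a satisfying assignment.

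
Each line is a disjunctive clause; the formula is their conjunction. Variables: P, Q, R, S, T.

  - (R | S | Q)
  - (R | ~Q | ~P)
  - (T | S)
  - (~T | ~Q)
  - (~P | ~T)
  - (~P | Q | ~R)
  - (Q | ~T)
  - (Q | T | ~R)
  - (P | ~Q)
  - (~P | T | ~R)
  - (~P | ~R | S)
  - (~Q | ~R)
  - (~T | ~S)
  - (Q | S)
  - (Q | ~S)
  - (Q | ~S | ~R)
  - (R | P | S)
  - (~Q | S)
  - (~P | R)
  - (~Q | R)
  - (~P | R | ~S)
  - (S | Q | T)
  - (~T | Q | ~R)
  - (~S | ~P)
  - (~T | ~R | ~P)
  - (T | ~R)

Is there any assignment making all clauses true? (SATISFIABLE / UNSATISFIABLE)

Q = True:
  propagation gives T=False, S=True, P=True; an empty clause results — contradiction.
Q = False:
  propagation gives T=False, S=True; an empty clause results — contradiction.
Every branch closes, so no satisfying assignment exists.

UNSATISFIABLE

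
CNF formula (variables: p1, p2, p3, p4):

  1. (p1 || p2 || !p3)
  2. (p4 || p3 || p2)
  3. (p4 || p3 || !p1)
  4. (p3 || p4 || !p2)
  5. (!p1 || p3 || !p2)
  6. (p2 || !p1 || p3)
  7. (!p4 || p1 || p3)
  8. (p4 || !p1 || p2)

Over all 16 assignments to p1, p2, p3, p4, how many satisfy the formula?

The models are:
  p1=0 p2=1 p3=1 p4=0
  p1=0 p2=1 p3=1 p4=1
  p1=1 p2=0 p3=1 p4=1
  p1=1 p2=1 p3=1 p4=0
  p1=1 p2=1 p3=1 p4=1
Count: 5.

5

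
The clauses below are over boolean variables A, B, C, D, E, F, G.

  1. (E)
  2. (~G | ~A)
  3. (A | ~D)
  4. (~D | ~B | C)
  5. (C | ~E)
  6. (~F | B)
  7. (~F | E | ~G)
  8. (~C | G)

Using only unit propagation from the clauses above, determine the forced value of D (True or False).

Unit clause (E) sets E = True.
In (C | ~E), ~E is now false; C must hold, so C = True.
In (~C | G), ~C is now false; G must hold, so G = True.
(~G | ~A): since G = True, the clause reduces to (~A). A = False.
(A | ~D): since A = False, the clause reduces to (~D). D = False.

False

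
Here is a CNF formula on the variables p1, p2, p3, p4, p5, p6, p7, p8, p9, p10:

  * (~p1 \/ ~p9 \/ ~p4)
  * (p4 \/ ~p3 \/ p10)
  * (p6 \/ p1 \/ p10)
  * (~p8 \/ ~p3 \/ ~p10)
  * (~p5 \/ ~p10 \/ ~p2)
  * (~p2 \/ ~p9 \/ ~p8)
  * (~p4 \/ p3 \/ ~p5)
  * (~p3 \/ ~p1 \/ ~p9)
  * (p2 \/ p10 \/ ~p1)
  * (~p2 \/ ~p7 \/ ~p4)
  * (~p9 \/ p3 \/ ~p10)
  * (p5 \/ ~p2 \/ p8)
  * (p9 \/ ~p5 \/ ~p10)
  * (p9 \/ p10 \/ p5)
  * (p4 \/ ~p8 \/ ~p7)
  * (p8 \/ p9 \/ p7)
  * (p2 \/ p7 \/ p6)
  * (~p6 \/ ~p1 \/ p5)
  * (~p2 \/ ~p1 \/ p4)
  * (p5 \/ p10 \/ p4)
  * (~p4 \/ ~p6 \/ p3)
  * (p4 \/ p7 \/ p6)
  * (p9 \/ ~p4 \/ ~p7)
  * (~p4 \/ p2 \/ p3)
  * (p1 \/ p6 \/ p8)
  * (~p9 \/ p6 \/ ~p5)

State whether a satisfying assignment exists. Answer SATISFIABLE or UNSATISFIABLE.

SATISFIABLE

Branch on p1: take p1 = False.
Try p2 = True.
For the remaining variables, p3 = True, p4 = True, p5 = True, p6 = True, p7 = False, p8 = False, p9 = True, p10 = False works.
Every clause has at least one true literal under this assignment.
So p1 = False  p2 = True  p3 = True  p4 = True  p5 = True  p6 = True  p7 = False  p8 = False  p9 = True  p10 = False is a satisfying assignment.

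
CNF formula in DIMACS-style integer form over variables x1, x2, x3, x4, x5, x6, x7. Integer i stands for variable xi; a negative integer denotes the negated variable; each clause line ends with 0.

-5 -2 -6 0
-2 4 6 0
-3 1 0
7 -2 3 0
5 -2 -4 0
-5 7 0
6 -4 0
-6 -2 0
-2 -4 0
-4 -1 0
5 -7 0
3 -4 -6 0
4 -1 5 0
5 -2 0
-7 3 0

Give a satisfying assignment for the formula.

x1=False, x2=False, x3=False, x4=False, x5=False, x6=True, x7=False

Pure literal: x2 appears only negated; assign x2 = False.
Set x1 = False and propagate.
  then x3 is forced to False.
  then x7 is forced to False.
  then x5 is forced to False.
Try x4 = False.
x6 is now unconstrained; take x6 = True.
Every clause has at least one true literal under this assignment.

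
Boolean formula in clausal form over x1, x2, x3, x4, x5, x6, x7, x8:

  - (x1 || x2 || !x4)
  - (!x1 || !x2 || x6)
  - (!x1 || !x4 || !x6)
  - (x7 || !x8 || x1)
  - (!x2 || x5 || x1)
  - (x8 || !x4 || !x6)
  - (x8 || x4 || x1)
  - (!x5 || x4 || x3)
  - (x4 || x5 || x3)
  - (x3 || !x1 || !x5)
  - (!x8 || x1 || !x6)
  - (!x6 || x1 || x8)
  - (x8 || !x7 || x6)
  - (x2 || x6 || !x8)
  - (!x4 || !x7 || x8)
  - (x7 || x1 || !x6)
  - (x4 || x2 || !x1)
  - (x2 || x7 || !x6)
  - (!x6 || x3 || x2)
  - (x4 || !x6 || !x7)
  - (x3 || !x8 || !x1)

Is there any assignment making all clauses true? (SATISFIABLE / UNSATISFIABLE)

SATISFIABLE

x3 occurs only positively in the remaining clauses — set x3 = True.
Try x1 = True.
Set x2 = False and propagate.
  then x4 is forced to True.
  then x6 is forced to False.
  then x8 is forced to False.
  then x7 is forced to False.
x5 is now unconstrained; take x5 = True.
So x1=T, x2=F, x3=T, x4=T, x5=T, x6=F, x7=F, x8=F is a satisfying assignment.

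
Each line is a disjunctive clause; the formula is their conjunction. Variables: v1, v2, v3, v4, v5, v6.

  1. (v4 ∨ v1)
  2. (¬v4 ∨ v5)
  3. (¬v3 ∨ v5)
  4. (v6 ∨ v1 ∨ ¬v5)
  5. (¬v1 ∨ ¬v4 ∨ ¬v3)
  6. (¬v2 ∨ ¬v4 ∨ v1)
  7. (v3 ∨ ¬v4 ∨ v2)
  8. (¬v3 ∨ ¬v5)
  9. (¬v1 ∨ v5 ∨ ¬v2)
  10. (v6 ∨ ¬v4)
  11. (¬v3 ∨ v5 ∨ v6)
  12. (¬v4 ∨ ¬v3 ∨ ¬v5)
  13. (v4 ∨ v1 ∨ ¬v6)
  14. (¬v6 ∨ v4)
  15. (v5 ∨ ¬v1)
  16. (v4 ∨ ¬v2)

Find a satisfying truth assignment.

v1=True  v2=True  v3=False  v4=True  v5=True  v6=True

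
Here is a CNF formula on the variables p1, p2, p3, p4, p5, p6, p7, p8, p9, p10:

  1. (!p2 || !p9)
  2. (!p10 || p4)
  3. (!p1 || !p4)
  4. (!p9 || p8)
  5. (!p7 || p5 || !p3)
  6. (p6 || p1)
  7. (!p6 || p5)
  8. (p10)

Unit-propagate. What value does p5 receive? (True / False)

True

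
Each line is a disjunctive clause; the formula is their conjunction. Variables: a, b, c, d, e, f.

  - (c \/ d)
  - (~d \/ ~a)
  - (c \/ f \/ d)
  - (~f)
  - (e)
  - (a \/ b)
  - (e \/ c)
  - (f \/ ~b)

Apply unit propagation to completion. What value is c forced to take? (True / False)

(~f) stands alone — f = False.
(e) is a unit clause: e = True.
(f \/ ~b) with f = False leaves only ~b, so b = False.
(a \/ b): since b = False, the clause reduces to (a). a = True.
(~a \/ ~d): since a = True, the clause reduces to (~d). d = False.
(c \/ d) with d = False leaves only c, so c = True.

True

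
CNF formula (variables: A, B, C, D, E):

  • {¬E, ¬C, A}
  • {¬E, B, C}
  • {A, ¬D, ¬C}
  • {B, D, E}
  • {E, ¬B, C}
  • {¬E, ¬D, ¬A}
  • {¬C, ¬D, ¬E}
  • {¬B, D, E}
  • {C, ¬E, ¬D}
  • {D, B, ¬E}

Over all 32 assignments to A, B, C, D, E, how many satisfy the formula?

The models are:
  A=0 B=0 C=0 D=1 E=0
  A=0 B=1 C=0 D=0 E=1
  A=1 B=0 C=0 D=1 E=0
  A=1 B=0 C=1 D=1 E=0
  A=1 B=1 C=0 D=0 E=1
  A=1 B=1 C=1 D=0 E=1
  A=1 B=1 C=1 D=1 E=0
Count: 7.

7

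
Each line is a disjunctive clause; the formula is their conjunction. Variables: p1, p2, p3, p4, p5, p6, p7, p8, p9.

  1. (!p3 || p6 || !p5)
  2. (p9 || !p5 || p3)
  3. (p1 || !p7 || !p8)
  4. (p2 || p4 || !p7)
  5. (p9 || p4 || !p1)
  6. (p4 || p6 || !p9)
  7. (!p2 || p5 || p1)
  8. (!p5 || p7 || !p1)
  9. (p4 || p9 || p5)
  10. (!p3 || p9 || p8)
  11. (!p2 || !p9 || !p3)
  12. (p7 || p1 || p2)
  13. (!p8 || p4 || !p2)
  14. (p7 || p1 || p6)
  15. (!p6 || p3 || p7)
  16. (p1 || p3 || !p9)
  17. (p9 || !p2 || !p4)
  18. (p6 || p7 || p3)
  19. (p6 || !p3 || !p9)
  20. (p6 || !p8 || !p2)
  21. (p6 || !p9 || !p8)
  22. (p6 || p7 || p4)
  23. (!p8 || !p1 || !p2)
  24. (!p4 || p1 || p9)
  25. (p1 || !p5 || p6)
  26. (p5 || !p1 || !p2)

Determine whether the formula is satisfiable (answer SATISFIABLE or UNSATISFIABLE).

Branch on p1: take p1 = True.
Branch on p2: take p2 = False.
Branch on p3: take p3 = True.
For the remaining variables, p4 = True, p5 = True, p6 = True, p7 = True, p8 = False, p9 = True works.
Every clause has at least one true literal under this assignment.
So p1=T, p2=F, p3=T, p4=T, p5=T, p6=T, p7=T, p8=F, p9=T is a satisfying assignment.

SATISFIABLE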